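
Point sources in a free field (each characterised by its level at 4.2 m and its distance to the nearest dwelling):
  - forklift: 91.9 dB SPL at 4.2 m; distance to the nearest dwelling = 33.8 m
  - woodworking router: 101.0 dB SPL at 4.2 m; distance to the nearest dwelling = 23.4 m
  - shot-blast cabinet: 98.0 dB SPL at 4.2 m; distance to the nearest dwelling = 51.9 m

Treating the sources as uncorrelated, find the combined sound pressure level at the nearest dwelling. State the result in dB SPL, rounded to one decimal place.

86.7 dB SPL

First find each source's level at the receiver (point-source: −20·log₁₀(r/r_ref)), then combine on an intensity basis.
forklift: 91.9 − 20·log₁₀(33.8/4.2) = 91.9 − 18.11 = 73.79 dB SPL.
woodworking router: 101.0 − 20·log₁₀(23.4/4.2) = 101.0 − 14.92 = 86.08 dB SPL.
shot-blast cabinet: 98.0 − 20·log₁₀(51.9/4.2) = 98.0 − 21.84 = 76.16 dB SPL.
Σ 10^(L/10) = 4.708e+08 → L_total = 10·log₁₀(4.708e+08) = 86.73 dB SPL.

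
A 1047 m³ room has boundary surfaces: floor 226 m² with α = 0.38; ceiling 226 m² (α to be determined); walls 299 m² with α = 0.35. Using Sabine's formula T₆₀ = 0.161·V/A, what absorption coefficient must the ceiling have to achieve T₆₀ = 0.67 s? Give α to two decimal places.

From T₆₀ = 0.161·V/A, the target T₆₀ = 0.67 s needs A = 0.161·1047/0.67 = 251.59 m².
Absorption from the other surfaces = 226·0.38 + 299·0.35 = 190.53 m², so the ceiling must supply 61.06 m² over 226 m².
α = 61.06/226 = 0.270.

0.27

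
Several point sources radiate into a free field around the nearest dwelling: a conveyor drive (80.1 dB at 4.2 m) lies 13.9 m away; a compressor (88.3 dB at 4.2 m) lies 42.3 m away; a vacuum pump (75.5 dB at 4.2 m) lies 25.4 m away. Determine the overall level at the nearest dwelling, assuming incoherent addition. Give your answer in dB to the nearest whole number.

Propagate each source to the receiver with L = L_ref − 20·log₁₀(r/r_ref), then add intensities.
conveyor drive: 80.1 − 20·log₁₀(13.9/4.2) = 80.1 − 10.40 = 69.70 dB.
compressor: 88.3 − 20·log₁₀(42.3/4.2) = 88.3 − 20.06 = 68.24 dB.
vacuum pump: 75.5 − 20·log₁₀(25.4/4.2) = 75.5 − 15.63 = 59.87 dB.
Σ 10^(L/10) = 1.698e+07 → L_total = 10·log₁₀(1.698e+07) = 72.30 dB.

72 dB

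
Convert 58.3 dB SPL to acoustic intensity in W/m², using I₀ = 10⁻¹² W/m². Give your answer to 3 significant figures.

L = 10·log₁₀(I/I₀) ⇒ I = I₀·10^(L/10) = 10⁻¹² × 10^5.83.

6.76e-07 W/m²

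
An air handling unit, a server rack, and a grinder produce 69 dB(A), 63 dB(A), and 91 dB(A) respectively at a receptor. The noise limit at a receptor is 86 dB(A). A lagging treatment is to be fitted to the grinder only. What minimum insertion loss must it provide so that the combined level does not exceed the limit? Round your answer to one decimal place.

5.1 dB

The untreated sources together contribute 10^(69/10) + 10^(63/10) = 9.939e+06, i.e. 69.97 dB(A).
The limit corresponds to 10^(86/10) = 3.981e+08; subtracting the fixed part leaves 3.882e+08 for the grinder, i.e. 85.89 dB(A).
So the grinder must be reduced from 91 to 85.89 dB(A): IL = 5.11 dB.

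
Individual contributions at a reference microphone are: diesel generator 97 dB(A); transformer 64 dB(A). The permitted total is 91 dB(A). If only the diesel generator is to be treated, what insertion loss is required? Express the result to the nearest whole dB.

6 dB

Everything except the diesel generator sums to 10^(64/10) = 2.512e+06 in linear terms, 64.00 dB(A).
The limit corresponds to 10^(91/10) = 1.259e+09; subtracting the fixed part leaves 1.256e+09 for the diesel generator, i.e. 90.99 dB(A).
So the diesel generator must be reduced from 97 to 90.99 dB(A): IL = 6.01 dB.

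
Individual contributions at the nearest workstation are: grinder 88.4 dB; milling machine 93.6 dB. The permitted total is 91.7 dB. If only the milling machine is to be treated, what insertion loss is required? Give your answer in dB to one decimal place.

Everything except the milling machine sums to 10^(88.4/10) = 6.918e+08 in linear terms, 88.40 dB.
To meet 91.7 dB overall, the treated milling machine may contribute at most 10^(91.7/10) − 6.918e+08 = 7.873e+08, i.e. 88.96 dB.
So the milling machine must be reduced from 93.6 to 88.96 dB: IL = 4.64 dB.

4.6 dB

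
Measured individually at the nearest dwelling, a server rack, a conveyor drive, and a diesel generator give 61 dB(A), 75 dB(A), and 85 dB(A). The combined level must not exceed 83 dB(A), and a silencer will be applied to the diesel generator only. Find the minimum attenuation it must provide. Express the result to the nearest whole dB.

Everything except the diesel generator sums to 10^(61/10) + 10^(75/10) = 3.288e+07 in linear terms, 75.17 dB(A).
The limit corresponds to 10^(83/10) = 1.995e+08; subtracting the fixed part leaves 1.666e+08 for the diesel generator, i.e. 82.22 dB(A).
Required insertion loss = 85 − 82.22 = 2.78 dB.

3 dB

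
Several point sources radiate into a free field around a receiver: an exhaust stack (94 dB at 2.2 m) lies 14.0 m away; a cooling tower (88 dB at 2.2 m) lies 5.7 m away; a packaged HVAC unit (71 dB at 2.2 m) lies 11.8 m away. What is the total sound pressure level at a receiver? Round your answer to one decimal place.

81.9 dB

Propagate each source to the receiver with L = L_ref − 20·log₁₀(r/r_ref), then add intensities.
exhaust stack: 94 − 20·log₁₀(14.0/2.2) = 94 − 16.07 = 77.93 dB.
cooling tower: 88 − 20·log₁₀(5.7/2.2) = 88 − 8.27 = 79.73 dB.
packaged HVAC unit: 71 − 20·log₁₀(11.8/2.2) = 71 − 14.59 = 56.41 dB.
Σ 10^(L/10) = 1.565e+08 → L_total = 10·log₁₀(1.565e+08) = 81.94 dB.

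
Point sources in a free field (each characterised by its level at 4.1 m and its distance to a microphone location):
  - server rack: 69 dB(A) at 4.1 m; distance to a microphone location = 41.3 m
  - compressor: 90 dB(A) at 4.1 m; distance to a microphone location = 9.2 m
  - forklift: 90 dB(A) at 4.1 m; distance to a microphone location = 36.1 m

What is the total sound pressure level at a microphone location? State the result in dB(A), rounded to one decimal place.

83.3 dB(A)

Apply inverse-square spreading to bring every level to the receiver, then sum 10^(L/10).
server rack: 69 − 20·log₁₀(41.3/4.1) = 69 − 20.06 = 48.94 dB(A).
compressor: 90 − 20·log₁₀(9.2/4.1) = 90 − 7.02 = 82.98 dB(A).
forklift: 90 − 20·log₁₀(36.1/4.1) = 90 − 18.89 = 71.11 dB(A).
Σ 10^(L/10) = 2.116e+08 → L_total = 10·log₁₀(2.116e+08) = 83.25 dB(A).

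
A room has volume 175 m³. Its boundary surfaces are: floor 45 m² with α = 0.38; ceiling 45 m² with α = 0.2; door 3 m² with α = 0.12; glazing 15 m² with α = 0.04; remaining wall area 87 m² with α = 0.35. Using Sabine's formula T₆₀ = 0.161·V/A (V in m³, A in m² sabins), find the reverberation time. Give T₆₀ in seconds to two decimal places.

0.49 s

A = Σ Sᵢαᵢ = 45·0.38 + 45·0.2 + 3·0.12 + 15·0.04 + 87·0.35 = 57.51 m².
T₆₀ = 0.161 × 175 / 57.51 = 0.490 s.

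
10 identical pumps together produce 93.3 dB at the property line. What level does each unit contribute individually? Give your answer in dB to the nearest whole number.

83 dB

For N identical incoherent sources L_total = L₁ + 10·log₁₀ N, so L₁ = 93.3 − 10·log₁₀(10) = 93.3 − 10.000.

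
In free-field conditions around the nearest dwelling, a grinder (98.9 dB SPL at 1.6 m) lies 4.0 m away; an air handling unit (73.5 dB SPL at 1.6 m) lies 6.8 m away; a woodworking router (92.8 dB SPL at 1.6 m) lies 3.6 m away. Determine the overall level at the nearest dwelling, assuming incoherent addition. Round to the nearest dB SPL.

92 dB SPL

Apply inverse-square spreading to bring every level to the receiver, then sum 10^(L/10).
grinder: 98.9 − 20·log₁₀(4.0/1.6) = 98.9 − 7.96 = 90.94 dB SPL.
air handling unit: 73.5 − 20·log₁₀(6.8/1.6) = 73.5 − 12.57 = 60.93 dB SPL.
woodworking router: 92.8 − 20·log₁₀(3.6/1.6) = 92.8 − 7.04 = 85.76 dB SPL.
Σ 10^(L/10) = 1.620e+09 → L_total = 10·log₁₀(1.620e+09) = 92.09 dB SPL.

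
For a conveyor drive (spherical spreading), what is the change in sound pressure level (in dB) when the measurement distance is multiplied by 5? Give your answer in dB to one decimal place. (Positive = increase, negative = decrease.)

Point-source spreading: ΔL = −20·log₁₀(r₂/r₁).
ΔL = −20·log₁₀(5) = -13.98 dB.

-14.0 dB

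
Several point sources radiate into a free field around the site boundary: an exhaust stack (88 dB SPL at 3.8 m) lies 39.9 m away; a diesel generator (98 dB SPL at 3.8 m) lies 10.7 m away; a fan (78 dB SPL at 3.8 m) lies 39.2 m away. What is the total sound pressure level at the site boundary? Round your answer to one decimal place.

89.0 dB SPL

Propagate each source to the receiver with L = L_ref − 20·log₁₀(r/r_ref), then add intensities.
exhaust stack: 88 − 20·log₁₀(39.9/3.8) = 88 − 20.42 = 67.58 dB SPL.
diesel generator: 98 − 20·log₁₀(10.7/3.8) = 98 − 8.99 = 89.01 dB SPL.
fan: 78 − 20·log₁₀(39.2/3.8) = 78 − 20.27 = 57.73 dB SPL.
Σ 10^(L/10) = 8.021e+08 → L_total = 10·log₁₀(8.021e+08) = 89.04 dB SPL.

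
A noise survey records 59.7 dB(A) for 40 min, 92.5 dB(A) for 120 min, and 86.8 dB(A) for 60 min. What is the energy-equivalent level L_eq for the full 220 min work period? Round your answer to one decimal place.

The energy average is taken in the linear domain: L_eq = 10·log₁₀[(Σ tᵢ·10^(Lᵢ/10))/T], T = 220 min.
Σ tᵢ·10^(Lᵢ/10) = 40·10^(59.7/10) + 120·10^(92.5/10) + 60·10^(86.8/10) = 2.421e+11.
L_eq = 10·log₁₀(2.421e+11/220) = 90.42 dB(A).

90.4 dB(A)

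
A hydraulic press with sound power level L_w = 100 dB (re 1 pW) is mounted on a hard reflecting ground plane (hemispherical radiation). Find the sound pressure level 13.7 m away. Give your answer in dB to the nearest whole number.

69 dB

L_p = L_w − 10·log₁₀(2π·r²) with r = 13.7 m.
2π·r² = 1179 m², 10·log₁₀ of that is 30.716 dB.
L_p = 100 − 30.716 = 69.28 dB.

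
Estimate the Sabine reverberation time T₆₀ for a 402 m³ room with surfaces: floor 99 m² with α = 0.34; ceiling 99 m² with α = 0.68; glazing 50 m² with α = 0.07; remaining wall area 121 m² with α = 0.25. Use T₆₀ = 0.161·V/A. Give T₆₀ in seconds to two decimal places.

A = Σ Sᵢαᵢ = 99·0.34 + 99·0.68 + 50·0.07 + 121·0.25 = 134.73 m².
T₆₀ = 0.161 × 402 / 134.73 = 0.480 s.

0.48 s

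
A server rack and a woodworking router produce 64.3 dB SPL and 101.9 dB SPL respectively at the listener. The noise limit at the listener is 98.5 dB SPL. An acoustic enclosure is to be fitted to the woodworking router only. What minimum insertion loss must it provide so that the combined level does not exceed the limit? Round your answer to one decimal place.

Everything except the woodworking router sums to 10^(64.3/10) = 2.692e+06 in linear terms, 64.30 dB SPL.
The limit corresponds to 10^(98.5/10) = 7.079e+09; subtracting the fixed part leaves 7.077e+09 for the woodworking router, i.e. 98.50 dB SPL.
Required insertion loss = 101.9 − 98.50 = 3.40 dB.

3.4 dB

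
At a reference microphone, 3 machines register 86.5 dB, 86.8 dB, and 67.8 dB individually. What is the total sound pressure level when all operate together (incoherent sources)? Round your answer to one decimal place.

89.7 dB

Incoherent sources combine by intensity addition: L_total = 10·log₁₀(Σ 10^(L_i/10)).
Σ 10^(L/10) = 10^(86.5/10) + 10^(86.8/10) + 10^(67.8/10) = 9.313e+08.
L_total = 10·log₁₀(9.313e+08) = 89.69 dB.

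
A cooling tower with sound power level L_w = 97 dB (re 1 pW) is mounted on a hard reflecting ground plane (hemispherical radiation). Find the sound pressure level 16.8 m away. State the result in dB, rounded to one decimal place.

64.5 dB

The power spreads over a hemisphere of area 2π·r², so L_p = L_w − 10·log₁₀(2π·r²).
2π·r² = 1773 m², 10·log₁₀ of that is 32.488 dB.
L_p = 97 − 32.488 = 64.51 dB.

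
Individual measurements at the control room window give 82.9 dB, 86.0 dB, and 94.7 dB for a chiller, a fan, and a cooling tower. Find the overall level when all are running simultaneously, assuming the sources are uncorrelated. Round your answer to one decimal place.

For uncorrelated sources the intensities add, so convert each level to linear form, sum, and take 10·log₁₀ of the total.
Σ 10^(L/10) = 10^(82.9/10) + 10^(86.0/10) + 10^(94.7/10) = 3.544e+09.
L_total = 10·log₁₀(3.544e+09) = 95.50 dB.

95.5 dB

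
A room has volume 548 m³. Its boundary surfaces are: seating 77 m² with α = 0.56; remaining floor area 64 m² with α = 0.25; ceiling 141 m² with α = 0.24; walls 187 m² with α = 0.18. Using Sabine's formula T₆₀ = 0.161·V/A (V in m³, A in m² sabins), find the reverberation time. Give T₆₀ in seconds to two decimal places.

Summing Sᵢαᵢ: 77·0.56 + 64·0.25 + 141·0.24 + 187·0.18 = 126.62 m².
T₆₀ = 0.161 × 548 / 126.62 = 0.697 s.

0.70 s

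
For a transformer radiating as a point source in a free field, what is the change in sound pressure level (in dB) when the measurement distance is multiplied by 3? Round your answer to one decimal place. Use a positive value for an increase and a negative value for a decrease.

With spherical spreading the level changes by −20·log₁₀(r₂/r₁).
ΔL = −20·log₁₀(3) = -9.54 dB.

-9.5 dB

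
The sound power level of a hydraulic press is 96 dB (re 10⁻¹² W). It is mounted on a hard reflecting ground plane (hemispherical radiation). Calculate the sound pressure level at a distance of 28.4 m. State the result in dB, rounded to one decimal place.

59.0 dB

The power spreads over a hemisphere of area 2π·r², so L_p = L_w − 10·log₁₀(2π·r²).
2π·r² = 5068 m², 10·log₁₀ of that is 37.048 dB.
L_p = 96 − 37.048 = 58.95 dB.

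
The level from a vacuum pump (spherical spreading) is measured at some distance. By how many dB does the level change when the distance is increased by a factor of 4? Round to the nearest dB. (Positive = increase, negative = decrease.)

-12 dB

A point source loses 6 dB per doubling of distance; generally ΔL = −20·log₁₀(r₂/r₁).
ΔL = −20·log₁₀(4) = -12.04 dB.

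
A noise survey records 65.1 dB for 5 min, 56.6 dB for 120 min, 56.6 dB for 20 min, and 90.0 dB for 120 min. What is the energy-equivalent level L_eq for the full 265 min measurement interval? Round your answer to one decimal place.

86.6 dB

The energy average is taken in the linear domain: L_eq = 10·log₁₀[(Σ tᵢ·10^(Lᵢ/10))/T], T = 265 min.
Σ tᵢ·10^(Lᵢ/10) = 5·10^(65.1/10) + 120·10^(56.6/10) + 20·10^(56.6/10) + 120·10^(90.0/10) = 1.201e+11.
L_eq = 10·log₁₀(1.201e+11/265) = 86.56 dB.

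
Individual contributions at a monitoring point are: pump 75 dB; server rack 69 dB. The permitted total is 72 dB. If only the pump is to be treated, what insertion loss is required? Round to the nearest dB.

6 dB

Fixed contribution from the other source: Σ 10^(L/10) = 10^(69/10) = 7.943e+06 (69.00 dB).
The limit corresponds to 10^(72/10) = 1.585e+07; subtracting the fixed part leaves 7.906e+06 for the pump, i.e. 68.98 dB.
Required insertion loss = 75 − 68.98 = 6.02 dB.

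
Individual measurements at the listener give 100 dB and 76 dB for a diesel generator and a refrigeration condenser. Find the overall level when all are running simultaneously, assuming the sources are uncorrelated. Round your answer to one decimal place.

For uncorrelated sources the intensities add, so convert each level to linear form, sum, and take 10·log₁₀ of the total.
Σ 10^(L/10) = 10^(100/10) + 10^(76/10) = 1.004e+10.
L_total = 10·log₁₀(1.004e+10) = 100.02 dB.

100.0 dB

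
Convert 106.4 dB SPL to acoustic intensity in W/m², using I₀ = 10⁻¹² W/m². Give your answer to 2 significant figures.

0.044 W/m²

I = I₀·10^(L/10) = 10⁻¹² × 10^(106.4/10) = 10^(-1.360).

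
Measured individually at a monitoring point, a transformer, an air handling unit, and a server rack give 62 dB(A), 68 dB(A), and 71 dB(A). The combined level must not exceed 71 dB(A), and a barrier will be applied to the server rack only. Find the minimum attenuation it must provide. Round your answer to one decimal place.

4.3 dB

Fixed contribution from the other sources: Σ 10^(L/10) = 10^(62/10) + 10^(68/10) = 7.894e+06 (68.97 dB(A)).
To meet 71 dB(A) overall, the treated server rack may contribute at most 10^(71/10) − 7.894e+06 = 4.695e+06, i.e. 66.72 dB(A).
Required insertion loss = 71 − 66.72 = 4.28 dB.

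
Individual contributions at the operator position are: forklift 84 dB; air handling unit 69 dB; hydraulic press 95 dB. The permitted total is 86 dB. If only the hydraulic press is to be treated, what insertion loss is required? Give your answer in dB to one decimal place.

13.6 dB

Fixed contribution from the other sources: Σ 10^(L/10) = 10^(84/10) + 10^(69/10) = 2.591e+08 (84.14 dB).
The limit corresponds to 10^(86/10) = 3.981e+08; subtracting the fixed part leaves 1.390e+08 for the hydraulic press, i.e. 81.43 dB.
Required insertion loss = 95 − 81.43 = 13.57 dB.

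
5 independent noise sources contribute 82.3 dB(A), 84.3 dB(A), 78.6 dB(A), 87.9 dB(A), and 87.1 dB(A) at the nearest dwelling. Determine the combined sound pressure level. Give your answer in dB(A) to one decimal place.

Incoherent sources combine by intensity addition: L_total = 10·log₁₀(Σ 10^(L_i/10)).
Σ 10^(L/10) = 10^(82.3/10) + 10^(84.3/10) + 10^(78.6/10) + 10^(87.9/10) + 10^(87.1/10) = 1.641e+09.
L_total = 10·log₁₀(1.641e+09) = 92.15 dB(A).

92.2 dB(A)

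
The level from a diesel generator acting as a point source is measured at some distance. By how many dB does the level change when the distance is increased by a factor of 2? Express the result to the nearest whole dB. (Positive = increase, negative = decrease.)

Point-source spreading: ΔL = −20·log₁₀(r₂/r₁).
ΔL = −20·log₁₀(2) = -6.02 dB.

-6 dB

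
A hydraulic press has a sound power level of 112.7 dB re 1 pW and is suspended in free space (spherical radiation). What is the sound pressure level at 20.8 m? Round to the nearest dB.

The power spreads over a sphere of area 4π·r², so L_p = L_w − 10·log₁₀(4π·r²).
4π·r² = 5437 m², 10·log₁₀ of that is 37.353 dB.
L_p = 112.7 − 37.353 = 75.35 dB.

75 dB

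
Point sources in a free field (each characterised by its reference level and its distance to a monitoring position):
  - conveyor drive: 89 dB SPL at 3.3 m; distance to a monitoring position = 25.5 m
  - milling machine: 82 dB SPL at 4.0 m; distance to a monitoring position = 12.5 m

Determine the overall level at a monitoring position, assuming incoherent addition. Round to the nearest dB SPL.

First find each source's level at the receiver (point-source: −20·log₁₀(r/r_ref)), then combine on an intensity basis.
conveyor drive: 89 − 20·log₁₀(25.5/3.3) = 89 − 17.76 = 71.24 dB SPL.
milling machine: 82 − 20·log₁₀(12.5/4.0) = 82 − 9.90 = 72.10 dB SPL.
Σ 10^(L/10) = 2.953e+07 → L_total = 10·log₁₀(2.953e+07) = 74.70 dB SPL.

75 dB SPL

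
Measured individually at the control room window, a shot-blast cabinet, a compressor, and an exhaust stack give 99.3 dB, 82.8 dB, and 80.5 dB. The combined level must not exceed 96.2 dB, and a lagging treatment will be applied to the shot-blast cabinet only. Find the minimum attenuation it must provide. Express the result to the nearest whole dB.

Everything except the shot-blast cabinet sums to 10^(82.8/10) + 10^(80.5/10) = 3.027e+08 in linear terms, 84.81 dB.
The limit corresponds to 10^(96.2/10) = 4.169e+09; subtracting the fixed part leaves 3.866e+09 for the shot-blast cabinet, i.e. 95.87 dB.
So the shot-blast cabinet must be reduced from 99.3 to 95.87 dB: IL = 3.43 dB.

3 dB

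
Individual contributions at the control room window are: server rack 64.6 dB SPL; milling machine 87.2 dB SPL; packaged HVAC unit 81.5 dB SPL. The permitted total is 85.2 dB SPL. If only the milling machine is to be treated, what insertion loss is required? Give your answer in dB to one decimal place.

Everything except the milling machine sums to 10^(64.6/10) + 10^(81.5/10) = 1.441e+08 in linear terms, 81.59 dB SPL.
To meet 85.2 dB SPL overall, the treated milling machine may contribute at most 10^(85.2/10) − 1.441e+08 = 1.870e+08, i.e. 82.72 dB SPL.
So the milling machine must be reduced from 87.2 to 82.72 dB SPL: IL = 4.48 dB.

4.5 dB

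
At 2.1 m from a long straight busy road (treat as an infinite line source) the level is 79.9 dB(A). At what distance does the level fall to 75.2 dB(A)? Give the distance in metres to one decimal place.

The 4.7 dB drop corresponds to a distance ratio of 10^(4.7/10) for a line source.
r₂ = 2.1·10^((79.9−75.2)/10) = 2.1·10^(4.7/10) = 6.20 m.

6.2 m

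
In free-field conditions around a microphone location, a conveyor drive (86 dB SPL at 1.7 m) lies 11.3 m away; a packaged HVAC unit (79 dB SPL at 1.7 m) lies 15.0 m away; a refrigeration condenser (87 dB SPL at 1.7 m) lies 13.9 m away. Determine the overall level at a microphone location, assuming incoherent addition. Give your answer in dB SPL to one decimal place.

First find each source's level at the receiver (point-source: −20·log₁₀(r/r_ref)), then combine on an intensity basis.
conveyor drive: 86 − 20·log₁₀(11.3/1.7) = 86 − 16.45 = 69.55 dB SPL.
packaged HVAC unit: 79 − 20·log₁₀(15.0/1.7) = 79 − 18.91 = 60.09 dB SPL.
refrigeration condenser: 87 − 20·log₁₀(13.9/1.7) = 87 − 18.25 = 68.75 dB SPL.
Σ 10^(L/10) = 1.753e+07 → L_total = 10·log₁₀(1.753e+07) = 72.44 dB SPL.

72.4 dB SPL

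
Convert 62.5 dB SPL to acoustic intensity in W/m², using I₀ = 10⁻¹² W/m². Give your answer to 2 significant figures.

I/I₀ = 10^(62.5/10) = 1.778e+06, so I = 1.778e+06 × 10⁻¹² W/m².

1.8e-06 W/m²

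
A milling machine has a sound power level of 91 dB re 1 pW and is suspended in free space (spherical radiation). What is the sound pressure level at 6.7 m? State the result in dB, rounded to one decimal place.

63.5 dB

L_p = L_w − 10·log₁₀(4π·r²) with r = 6.7 m.
4π·r² = 564.1 m², 10·log₁₀ of that is 27.514 dB.
L_p = 91 − 27.514 = 63.49 dB.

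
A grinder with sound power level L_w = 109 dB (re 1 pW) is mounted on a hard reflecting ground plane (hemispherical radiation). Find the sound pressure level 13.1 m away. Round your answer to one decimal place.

78.7 dB

L_p = L_w − 10·log₁₀(2π·r²) with r = 13.1 m.
2π·r² = 1078 m², 10·log₁₀ of that is 30.327 dB.
L_p = 109 − 30.327 = 78.67 dB.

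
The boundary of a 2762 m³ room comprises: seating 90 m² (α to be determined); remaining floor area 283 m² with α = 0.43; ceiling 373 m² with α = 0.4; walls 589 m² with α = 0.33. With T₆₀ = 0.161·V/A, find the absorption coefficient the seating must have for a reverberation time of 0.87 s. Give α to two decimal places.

A = 0.161·V/T₆₀ = 0.161·2762/0.87 = 511.13 m² sabins.
Absorption from the other surfaces = 283·0.43 + 373·0.4 + 589·0.33 = 465.26 m², so the seating must supply 45.87 m² over 90 m².
α = 45.87/90 = 0.510.

0.51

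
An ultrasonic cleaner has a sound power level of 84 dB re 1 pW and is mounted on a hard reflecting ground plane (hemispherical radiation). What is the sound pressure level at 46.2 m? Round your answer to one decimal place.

Free-field hemispherical radiation: L_p = L_w − 10·log₁₀(2π·r²), r = 46.2 m.
2π·r² = 1.341e+04 m², 10·log₁₀ of that is 41.275 dB.
L_p = 84 − 41.275 = 42.73 dB.

42.7 dB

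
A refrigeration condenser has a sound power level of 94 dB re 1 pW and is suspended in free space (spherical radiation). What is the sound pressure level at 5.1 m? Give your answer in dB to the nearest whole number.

69 dB

The power spreads over a sphere of area 4π·r², so L_p = L_w − 10·log₁₀(4π·r²).
4π·r² = 326.9 m², 10·log₁₀ of that is 25.144 dB.
L_p = 94 − 25.144 = 68.86 dB.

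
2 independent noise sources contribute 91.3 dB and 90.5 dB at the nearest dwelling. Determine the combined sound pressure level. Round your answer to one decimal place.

93.9 dB

For uncorrelated sources the intensities add, so convert each level to linear form, sum, and take 10·log₁₀ of the total.
Σ 10^(L/10) = 10^(91.3/10) + 10^(90.5/10) = 2.471e+09.
L_total = 10·log₁₀(2.471e+09) = 93.93 dB.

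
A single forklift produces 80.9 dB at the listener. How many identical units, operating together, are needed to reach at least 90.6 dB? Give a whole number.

10

Need L₁ + 10·log₁₀ N ≥ 90.6, i.e. log₁₀ N ≥ 0.97.
N ≥ 10^(9.7/10) = 9.333, so N = 10.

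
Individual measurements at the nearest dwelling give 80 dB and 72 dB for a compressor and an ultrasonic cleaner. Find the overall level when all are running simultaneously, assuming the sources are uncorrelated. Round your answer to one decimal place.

Incoherent sources combine by intensity addition: L_total = 10·log₁₀(Σ 10^(L_i/10)).
Σ 10^(L/10) = 10^(80/10) + 10^(72/10) = 1.158e+08.
L_total = 10·log₁₀(1.158e+08) = 80.64 dB.

80.6 dB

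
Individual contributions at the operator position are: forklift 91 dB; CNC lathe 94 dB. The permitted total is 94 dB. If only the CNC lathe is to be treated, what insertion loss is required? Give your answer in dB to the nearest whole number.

The untreated sources together contribute 10^(91/10) = 1.259e+09, i.e. 91.00 dB.
To meet 94 dB overall, the treated CNC lathe may contribute at most 10^(94/10) − 1.259e+09 = 1.253e+09, i.e. 90.98 dB.
So the CNC lathe must be reduced from 94 to 90.98 dB: IL = 3.02 dB.

3 dB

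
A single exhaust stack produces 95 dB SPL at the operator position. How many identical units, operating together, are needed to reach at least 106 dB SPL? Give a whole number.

N identical sources give L₁ + 10·log₁₀ N, so require 10·log₁₀ N ≥ 106 − 95 = 11.0 dB.
N ≥ 10^(11.0/10) = 12.589, so N = 13.

13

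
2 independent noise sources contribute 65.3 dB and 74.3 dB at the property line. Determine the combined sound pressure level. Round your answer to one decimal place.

Incoherent sources combine by intensity addition: L_total = 10·log₁₀(Σ 10^(L_i/10)).
Σ 10^(L/10) = 10^(65.3/10) + 10^(74.3/10) = 3.030e+07.
L_total = 10·log₁₀(3.030e+07) = 74.81 dB.

74.8 dB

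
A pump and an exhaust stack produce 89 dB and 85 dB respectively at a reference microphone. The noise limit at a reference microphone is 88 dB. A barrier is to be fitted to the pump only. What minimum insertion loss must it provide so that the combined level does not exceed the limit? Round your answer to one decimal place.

4.0 dB

The untreated sources together contribute 10^(85/10) = 3.162e+08, i.e. 85.00 dB.
To meet 88 dB overall, the treated pump may contribute at most 10^(88/10) − 3.162e+08 = 3.147e+08, i.e. 84.98 dB.
Required insertion loss = 89 − 84.98 = 4.02 dB.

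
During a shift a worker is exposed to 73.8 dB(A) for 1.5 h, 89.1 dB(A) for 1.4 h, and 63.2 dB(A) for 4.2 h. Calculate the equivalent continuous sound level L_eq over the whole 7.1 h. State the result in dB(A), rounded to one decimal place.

The energy average is taken in the linear domain: L_eq = 10·log₁₀[(Σ tᵢ·10^(Lᵢ/10))/T], T = 7.1 h.
Σ tᵢ·10^(Lᵢ/10) = 1.5·10^(73.8/10) + 1.4·10^(89.1/10) + 4.2·10^(63.2/10) = 1.183e+09.
L_eq = 10·log₁₀(1.183e+09/7.1) = 82.22 dB(A).

82.2 dB(A)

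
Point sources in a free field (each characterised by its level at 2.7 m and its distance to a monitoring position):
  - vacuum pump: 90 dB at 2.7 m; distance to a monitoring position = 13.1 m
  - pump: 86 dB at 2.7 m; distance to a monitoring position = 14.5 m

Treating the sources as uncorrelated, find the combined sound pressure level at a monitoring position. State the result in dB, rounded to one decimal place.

First find each source's level at the receiver (point-source: −20·log₁₀(r/r_ref)), then combine on an intensity basis.
vacuum pump: 90 − 20·log₁₀(13.1/2.7) = 90 − 13.72 = 76.28 dB.
pump: 86 − 20·log₁₀(14.5/2.7) = 86 − 14.60 = 71.40 dB.
Σ 10^(L/10) = 5.628e+07 → L_total = 10·log₁₀(5.628e+07) = 77.50 dB.

77.5 dB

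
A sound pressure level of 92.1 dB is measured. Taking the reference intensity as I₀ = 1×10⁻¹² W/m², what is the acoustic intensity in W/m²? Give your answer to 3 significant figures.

0.00162 W/m²

L = 10·log₁₀(I/I₀) ⇒ I = I₀·10^(L/10) = 10⁻¹² × 10^9.21.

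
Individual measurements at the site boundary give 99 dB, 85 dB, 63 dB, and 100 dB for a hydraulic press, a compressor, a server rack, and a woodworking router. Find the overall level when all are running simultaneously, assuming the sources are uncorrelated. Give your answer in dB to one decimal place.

For uncorrelated sources the intensities add, so convert each level to linear form, sum, and take 10·log₁₀ of the total.
Σ 10^(L/10) = 10^(99/10) + 10^(85/10) + 10^(63/10) + 10^(100/10) = 1.826e+10.
L_total = 10·log₁₀(1.826e+10) = 102.62 dB.

102.6 dB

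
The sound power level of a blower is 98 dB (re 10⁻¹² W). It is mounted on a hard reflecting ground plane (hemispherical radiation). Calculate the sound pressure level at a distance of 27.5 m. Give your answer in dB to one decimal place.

61.2 dB

L_p = L_w − 10·log₁₀(2π·r²) with r = 27.5 m.
2π·r² = 4752 m², 10·log₁₀ of that is 36.768 dB.
L_p = 98 − 36.768 = 61.23 dB.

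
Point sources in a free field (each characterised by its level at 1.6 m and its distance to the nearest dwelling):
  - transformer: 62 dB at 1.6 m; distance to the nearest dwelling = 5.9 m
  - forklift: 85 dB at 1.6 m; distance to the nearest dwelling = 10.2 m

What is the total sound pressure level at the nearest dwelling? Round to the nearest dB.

69 dB

Apply inverse-square spreading to bring every level to the receiver, then sum 10^(L/10).
transformer: 62 − 20·log₁₀(5.9/1.6) = 62 − 11.33 = 50.67 dB.
forklift: 85 − 20·log₁₀(10.2/1.6) = 85 − 16.09 = 68.91 dB.
Σ 10^(L/10) = 7.898e+06 → L_total = 10·log₁₀(7.898e+06) = 68.97 dB.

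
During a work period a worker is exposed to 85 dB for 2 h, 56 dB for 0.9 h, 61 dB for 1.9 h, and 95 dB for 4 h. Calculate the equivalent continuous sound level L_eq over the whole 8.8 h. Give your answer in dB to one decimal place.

91.8 dB

L_eq = 10·log₁₀[(1/T)·Σ tᵢ·10^(Lᵢ/10)] with T = 8.8 h.
Σ tᵢ·10^(Lᵢ/10) = 2·10^(85/10) + 0.9·10^(56/10) + 1.9·10^(61/10) + 4·10^(95/10) = 1.328e+10.
L_eq = 10·log₁₀(1.328e+10/8.8) = 91.79 dB.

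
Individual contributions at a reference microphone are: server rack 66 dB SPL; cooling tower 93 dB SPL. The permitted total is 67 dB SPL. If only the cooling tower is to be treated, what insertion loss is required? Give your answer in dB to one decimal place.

Everything except the cooling tower sums to 10^(66/10) = 3.981e+06 in linear terms, 66.00 dB SPL.
The limit corresponds to 10^(67/10) = 5.012e+06; subtracting the fixed part leaves 1.031e+06 for the cooling tower, i.e. 60.13 dB SPL.
Required insertion loss = 93 − 60.13 = 32.87 dB.

32.9 dB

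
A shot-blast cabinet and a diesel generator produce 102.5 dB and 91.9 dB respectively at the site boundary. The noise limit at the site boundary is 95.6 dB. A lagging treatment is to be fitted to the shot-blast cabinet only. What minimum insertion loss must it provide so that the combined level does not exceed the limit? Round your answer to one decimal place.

9.3 dB

Fixed contribution from the other source: Σ 10^(L/10) = 10^(91.9/10) = 1.549e+09 (91.90 dB).
To meet 95.6 dB overall, the treated shot-blast cabinet may contribute at most 10^(95.6/10) − 1.549e+09 = 2.082e+09, i.e. 93.18 dB.
So the shot-blast cabinet must be reduced from 102.5 to 93.18 dB: IL = 9.32 dB.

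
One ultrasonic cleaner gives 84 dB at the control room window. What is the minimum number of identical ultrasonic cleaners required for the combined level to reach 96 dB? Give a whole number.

The shortfall is 96 − 84 = 12.0 dB, and N units add 10·log₁₀ N, so need 10·log₁₀ N ≥ 12.0.
N ≥ 10^(12.0/10) = 15.849, so N = 16.

16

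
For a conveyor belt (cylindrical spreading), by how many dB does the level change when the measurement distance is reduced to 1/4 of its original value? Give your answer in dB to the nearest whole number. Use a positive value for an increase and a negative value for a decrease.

+6 dB

Line-source spreading: ΔL = −10·log₁₀(r₂/r₁).
ΔL = −10·log₁₀(0.25) = +6.02 dB.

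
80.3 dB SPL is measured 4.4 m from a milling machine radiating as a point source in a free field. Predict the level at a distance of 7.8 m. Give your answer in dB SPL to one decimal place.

75.3 dB SPL

Point-source attenuation: ΔL = 20·log₁₀(r₂/r₁) = 20·log₁₀(7.8/4.4) = 4.973 dB.
L₂ = 80.3 − 20·log₁₀(7.8/4.4) = 80.3 − 4.973 = 75.33 dB SPL.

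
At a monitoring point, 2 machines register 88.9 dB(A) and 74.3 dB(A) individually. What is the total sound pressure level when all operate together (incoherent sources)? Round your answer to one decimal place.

89.0 dB(A)

Incoherent sources combine by intensity addition: L_total = 10·log₁₀(Σ 10^(L_i/10)).
Σ 10^(L/10) = 10^(88.9/10) + 10^(74.3/10) = 8.032e+08.
L_total = 10·log₁₀(8.032e+08) = 89.05 dB(A).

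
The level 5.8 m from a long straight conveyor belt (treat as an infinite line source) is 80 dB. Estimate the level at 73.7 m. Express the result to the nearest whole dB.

69 dB

Line-source attenuation: ΔL = 10·log₁₀(r₂/r₁) = 10·log₁₀(73.7/5.8) = 11.040 dB.
L₂ = 80 − 10·log₁₀(73.7/5.8) = 80 − 11.040 = 68.96 dB.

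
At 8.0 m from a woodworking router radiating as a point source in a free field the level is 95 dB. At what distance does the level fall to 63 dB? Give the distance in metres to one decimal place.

Point-source spreading drops the level by 20·log₁₀(r₂/r₁); inverting, r₂/r₁ = 10^(ΔL/20).
r₂ = 8.0·10^((95−63)/20) = 8.0·10^(32.0/20) = 318.49 m.

318.5 m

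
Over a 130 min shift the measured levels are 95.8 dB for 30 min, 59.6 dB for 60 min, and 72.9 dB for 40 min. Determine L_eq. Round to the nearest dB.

89 dB

L_eq = 10·log₁₀[(1/T)·Σ tᵢ·10^(Lᵢ/10)] with T = 130 min.
Σ tᵢ·10^(Lᵢ/10) = 30·10^(95.8/10) + 60·10^(59.6/10) + 40·10^(72.9/10) = 1.149e+11.
L_eq = 10·log₁₀(1.149e+11/130) = 89.46 dB.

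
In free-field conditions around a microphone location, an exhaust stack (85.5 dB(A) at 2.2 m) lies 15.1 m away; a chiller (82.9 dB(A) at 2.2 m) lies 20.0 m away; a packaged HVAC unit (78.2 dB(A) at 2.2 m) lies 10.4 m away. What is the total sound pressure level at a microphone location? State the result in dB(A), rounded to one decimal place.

First find each source's level at the receiver (point-source: −20·log₁₀(r/r_ref)), then combine on an intensity basis.
exhaust stack: 85.5 − 20·log₁₀(15.1/2.2) = 85.5 − 16.73 = 68.77 dB(A).
chiller: 82.9 − 20·log₁₀(20.0/2.2) = 82.9 − 19.17 = 63.73 dB(A).
packaged HVAC unit: 78.2 − 20·log₁₀(10.4/2.2) = 78.2 − 13.49 = 64.71 dB(A).
Σ 10^(L/10) = 1.285e+07 → L_total = 10·log₁₀(1.285e+07) = 71.09 dB(A).

71.1 dB(A)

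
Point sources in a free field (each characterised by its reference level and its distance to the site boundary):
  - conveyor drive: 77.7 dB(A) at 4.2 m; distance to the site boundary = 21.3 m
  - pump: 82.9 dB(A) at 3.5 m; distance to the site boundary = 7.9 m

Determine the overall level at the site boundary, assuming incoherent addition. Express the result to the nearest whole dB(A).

76 dB(A)

Propagate each source to the receiver with L = L_ref − 20·log₁₀(r/r_ref), then add intensities.
conveyor drive: 77.7 − 20·log₁₀(21.3/4.2) = 77.7 − 14.10 = 63.60 dB(A).
pump: 82.9 − 20·log₁₀(7.9/3.5) = 82.9 − 7.07 = 75.83 dB(A).
Σ 10^(L/10) = 4.056e+07 → L_total = 10·log₁₀(4.056e+07) = 76.08 dB(A).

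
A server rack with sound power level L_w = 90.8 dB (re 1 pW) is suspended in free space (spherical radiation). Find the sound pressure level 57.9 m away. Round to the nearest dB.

The power spreads over a sphere of area 4π·r², so L_p = L_w − 10·log₁₀(4π·r²).
4π·r² = 4.213e+04 m², 10·log₁₀ of that is 46.246 dB.
L_p = 90.8 − 46.246 = 44.55 dB.

45 dB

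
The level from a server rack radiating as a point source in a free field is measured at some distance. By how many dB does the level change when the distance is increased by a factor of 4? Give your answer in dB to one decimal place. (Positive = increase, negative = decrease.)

Point-source spreading: ΔL = −20·log₁₀(r₂/r₁).
ΔL = −20·log₁₀(4) = -12.04 dB.

-12.0 dB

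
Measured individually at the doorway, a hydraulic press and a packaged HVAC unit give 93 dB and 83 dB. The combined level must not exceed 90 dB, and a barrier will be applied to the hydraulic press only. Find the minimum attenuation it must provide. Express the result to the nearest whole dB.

Fixed contribution from the other source: Σ 10^(L/10) = 10^(83/10) = 1.995e+08 (83.00 dB).
To meet 90 dB overall, the treated hydraulic press may contribute at most 10^(90/10) − 1.995e+08 = 8.005e+08, i.e. 89.03 dB.
Required insertion loss = 93 − 89.03 = 3.97 dB.

4 dB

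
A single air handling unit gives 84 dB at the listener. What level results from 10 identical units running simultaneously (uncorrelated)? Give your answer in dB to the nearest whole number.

L_total = L₁ + 10·log₁₀ N for N identical incoherent sources.
L_total = 84 + 10·log₁₀(10) = 84 + 10.000 = 94.00 dB.

94 dB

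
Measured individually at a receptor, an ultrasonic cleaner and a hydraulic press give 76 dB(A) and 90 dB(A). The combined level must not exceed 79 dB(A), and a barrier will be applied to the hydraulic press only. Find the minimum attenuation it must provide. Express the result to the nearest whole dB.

Fixed contribution from the other source: Σ 10^(L/10) = 10^(76/10) = 3.981e+07 (76.00 dB(A)).
To meet 79 dB(A) overall, the treated hydraulic press may contribute at most 10^(79/10) − 3.981e+07 = 3.962e+07, i.e. 75.98 dB(A).
Required insertion loss = 90 − 75.98 = 14.02 dB.

14 dB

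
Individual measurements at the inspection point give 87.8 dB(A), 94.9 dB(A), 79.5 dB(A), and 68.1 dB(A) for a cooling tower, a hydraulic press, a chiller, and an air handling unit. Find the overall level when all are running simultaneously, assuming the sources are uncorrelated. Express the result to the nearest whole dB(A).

96 dB(A)

Incoherent sources combine by intensity addition: L_total = 10·log₁₀(Σ 10^(L_i/10)).
Σ 10^(L/10) = 10^(87.8/10) + 10^(94.9/10) + 10^(79.5/10) + 10^(68.1/10) = 3.788e+09.
L_total = 10·log₁₀(3.788e+09) = 95.78 dB(A).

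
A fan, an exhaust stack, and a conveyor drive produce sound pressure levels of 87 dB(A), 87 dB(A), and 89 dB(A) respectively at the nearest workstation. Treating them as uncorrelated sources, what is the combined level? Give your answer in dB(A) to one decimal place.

Incoherent sources combine by intensity addition: L_total = 10·log₁₀(Σ 10^(L_i/10)).
Σ 10^(L/10) = 10^(87/10) + 10^(87/10) + 10^(89/10) = 1.797e+09.
L_total = 10·log₁₀(1.797e+09) = 92.54 dB(A).

92.5 dB(A)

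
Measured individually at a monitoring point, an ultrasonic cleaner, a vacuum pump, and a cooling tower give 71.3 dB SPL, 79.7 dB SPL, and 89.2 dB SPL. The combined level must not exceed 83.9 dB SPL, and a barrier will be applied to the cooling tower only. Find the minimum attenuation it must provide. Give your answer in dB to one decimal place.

7.8 dB

Everything except the cooling tower sums to 10^(71.3/10) + 10^(79.7/10) = 1.068e+08 in linear terms, 80.29 dB SPL.
To meet 83.9 dB SPL overall, the treated cooling tower may contribute at most 10^(83.9/10) − 1.068e+08 = 1.387e+08, i.e. 81.42 dB SPL.
So the cooling tower must be reduced from 89.2 to 81.42 dB SPL: IL = 7.78 dB.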